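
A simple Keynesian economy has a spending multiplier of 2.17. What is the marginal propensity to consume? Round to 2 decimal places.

MPC = 0.54

k = 1/(1 − MPC), so 1 − MPC = 1/k = 1/2.17 = 0.4608
MPC = 1 − 0.4608 = 0.54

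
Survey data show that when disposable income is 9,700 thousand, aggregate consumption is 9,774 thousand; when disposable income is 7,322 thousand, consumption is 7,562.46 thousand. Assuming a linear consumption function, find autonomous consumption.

a = 753

MPC = ΔC/ΔY = (9774 − 7562.46)/(9700 − 7322) = 2211.54/2378 = 0.93
a = C − MPC·Y = 7562.46 − 0.93(7322) = 7562.46 − 6809.46 = 753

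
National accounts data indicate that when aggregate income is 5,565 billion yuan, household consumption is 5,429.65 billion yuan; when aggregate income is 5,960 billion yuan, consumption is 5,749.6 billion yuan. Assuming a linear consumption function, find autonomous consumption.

a = 922

MPC = ΔC/ΔY = (5749.6 − 5429.65)/(5960 − 5565) = 319.95/395 = 0.81
a = C − MPC·Y = 5429.65 − 0.81(5565) = 5429.65 − 4507.65 = 922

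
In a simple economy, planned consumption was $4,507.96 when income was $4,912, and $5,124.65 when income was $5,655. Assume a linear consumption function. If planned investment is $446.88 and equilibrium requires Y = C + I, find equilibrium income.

MPC = (5124.65 − 4507.96)/(5655 − 4912) = 616.69/743 = 0.83
a = 4507.96 − 0.83(4912) = 431
Equilibrium: Y = 431 + 0.83Y + 446.88
0.17Y = 877.88, so Y = 877.88/0.17 = 5164

Y = 5164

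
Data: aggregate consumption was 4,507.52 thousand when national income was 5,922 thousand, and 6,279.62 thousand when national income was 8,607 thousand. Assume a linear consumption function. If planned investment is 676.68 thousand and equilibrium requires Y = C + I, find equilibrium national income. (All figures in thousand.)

Y = 3752

MPC = (6279.62 − 4507.52)/(8607 − 5922) = 1772.1/2685 = 0.66
a = 4507.52 − 0.66(5922) = 599
Equilibrium: Y = 599 + 0.66Y + 676.68
0.34Y = 1275.68, so Y = 1275.68/0.34 = 3752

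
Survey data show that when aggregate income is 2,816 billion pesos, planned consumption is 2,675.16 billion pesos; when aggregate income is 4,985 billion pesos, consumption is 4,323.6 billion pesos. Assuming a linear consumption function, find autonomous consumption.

a = 535

MPC = ΔC/ΔY = (4323.6 − 2675.16)/(4985 − 2816) = 1648.44/2169 = 0.76
a = C − MPC·Y = 2675.16 − 0.76(2816) = 2675.16 − 2140.16 = 535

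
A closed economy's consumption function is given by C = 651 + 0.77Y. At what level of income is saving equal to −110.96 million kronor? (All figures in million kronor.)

S = Y − C = -651 + 0.23Y
-651 + 0.23Y = -110.96, so 0.23Y = 540.04 and Y = 2348

Y = 2348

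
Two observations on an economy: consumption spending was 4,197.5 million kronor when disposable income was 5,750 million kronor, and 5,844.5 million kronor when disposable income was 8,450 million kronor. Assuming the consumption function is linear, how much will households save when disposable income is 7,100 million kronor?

MPC = (5844.5 − 4197.5)/(8450 − 5750) = 1647/2700 = 0.61
a = 4197.5 − 0.61(5750) = 4197.5 − 3507.5 = 690
C = 690 + 0.61(7100) = 5021
S = 7100 − 5021 = 2079

S = 2079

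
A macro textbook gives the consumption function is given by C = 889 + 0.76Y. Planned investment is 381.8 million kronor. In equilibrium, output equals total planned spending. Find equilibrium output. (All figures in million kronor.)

Y = C + I = 889 + 0.76Y + 381.8
Y − 0.76Y = 1270.8
0.24Y = 1270.8, so Y = 1270.8/0.24 = 5295

Y = 5295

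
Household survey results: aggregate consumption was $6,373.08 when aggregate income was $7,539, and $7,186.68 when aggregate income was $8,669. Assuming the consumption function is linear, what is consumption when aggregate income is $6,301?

C = 5481.72

MPC = (7186.68 − 6373.08)/(8669 − 7539) = 813.6/1130 = 0.72
a = 6373.08 − 0.72(7539) = 6373.08 − 5428.08 = 945
C = 945 + 0.72(6301) = 945 + 4536.72 = 5481.72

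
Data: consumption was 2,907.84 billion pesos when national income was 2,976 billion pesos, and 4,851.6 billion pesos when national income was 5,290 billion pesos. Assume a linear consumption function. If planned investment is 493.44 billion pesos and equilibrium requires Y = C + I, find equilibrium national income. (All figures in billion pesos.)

Y = 5634

MPC = (4851.6 − 2907.84)/(5290 − 2976) = 1943.76/2314 = 0.84
a = 2907.84 − 0.84(2976) = 408
Equilibrium: Y = 408 + 0.84Y + 493.44
0.16Y = 901.44, so Y = 901.44/0.16 = 5634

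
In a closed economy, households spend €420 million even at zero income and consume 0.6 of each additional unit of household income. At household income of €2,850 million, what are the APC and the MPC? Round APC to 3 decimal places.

APC = 0.747; MPC = 0.6

MPC = 0.6 (the slope of the consumption function)
C = 420 + 0.6(2850) = 2130, so APC = 2130/2850 = 0.747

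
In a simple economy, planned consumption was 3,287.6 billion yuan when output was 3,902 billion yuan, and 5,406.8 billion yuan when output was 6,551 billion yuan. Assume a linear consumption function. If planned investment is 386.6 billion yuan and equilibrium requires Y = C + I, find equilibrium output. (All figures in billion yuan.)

MPC = (5406.8 − 3287.6)/(6551 − 3902) = 2119.2/2649 = 0.8
a = 3287.6 − 0.8(3902) = 166
Equilibrium: Y = 166 + 0.8Y + 386.6
0.2Y = 552.6, so Y = 552.6/0.2 = 2763

Y = 2763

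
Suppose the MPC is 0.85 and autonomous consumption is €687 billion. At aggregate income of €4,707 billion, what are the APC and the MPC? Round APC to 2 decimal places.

MPC = 0.85 (the slope of the consumption function)
C = 687 + 0.85(4707) = 4687.95, so APC = 4687.95/4707 = 1.00

APC = 1.00; MPC = 0.85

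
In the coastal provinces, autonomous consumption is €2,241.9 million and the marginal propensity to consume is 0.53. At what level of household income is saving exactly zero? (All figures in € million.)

At break-even, C = Y: 2241.9 + 0.53Y = Y
0.47Y = 2241.9, so Y = 2241.9/0.47 = 4770

Y = 4770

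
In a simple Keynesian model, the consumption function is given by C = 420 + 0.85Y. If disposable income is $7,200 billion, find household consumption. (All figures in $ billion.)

C = 420 + 0.85(7200) = 420 + 6120 = 6540

C = 6540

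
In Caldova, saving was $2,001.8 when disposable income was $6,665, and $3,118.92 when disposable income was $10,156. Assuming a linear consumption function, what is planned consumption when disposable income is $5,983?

C = 4199.44

MPS = ΔS/ΔY = (3118.92 − 2001.8)/(10156 − 6665) = 1117.12/3491 = 0.32
MPC = 1 − MPS = 0.68
Autonomous saving = 2001.8 − 0.32(6665) = -131, so a = 131
C = 131 + 0.68(5983) = 131 + 4068.44 = 4199.44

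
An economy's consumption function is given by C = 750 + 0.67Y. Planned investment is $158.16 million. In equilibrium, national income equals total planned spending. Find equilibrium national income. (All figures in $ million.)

Y = C + I = 750 + 0.67Y + 158.16
Y − 0.67Y = 908.16
0.33Y = 908.16, so Y = 908.16/0.33 = 2752

Y = 2752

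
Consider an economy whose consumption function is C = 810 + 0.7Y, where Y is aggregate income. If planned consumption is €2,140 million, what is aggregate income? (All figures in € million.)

810 + 0.7Y = 2140
0.7Y = 1330, so Y = 1330/0.7 = 1900

Y = 1900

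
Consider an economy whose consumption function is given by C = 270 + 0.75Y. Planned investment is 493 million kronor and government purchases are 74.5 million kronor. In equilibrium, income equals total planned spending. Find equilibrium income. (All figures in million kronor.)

Y = C + I + G = 270 + 0.75Y + 493 + 74.5
Y − 0.75Y = 837.5
0.25Y = 837.5, so Y = 837.5/0.25 = 3350

Y = 3350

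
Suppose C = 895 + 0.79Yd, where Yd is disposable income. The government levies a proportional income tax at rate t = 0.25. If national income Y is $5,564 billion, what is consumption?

Yd = (1 − 0.25)(5564) = 0.75(5564) = 4173
C = 895 + 0.79(4173) = 895 + 3296.67 = 4191.67

C = 4191.67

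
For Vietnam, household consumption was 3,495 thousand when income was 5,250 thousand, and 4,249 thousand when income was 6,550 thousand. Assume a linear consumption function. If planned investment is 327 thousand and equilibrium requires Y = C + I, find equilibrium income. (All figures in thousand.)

MPC = (4249 − 3495)/(6550 − 5250) = 754/1300 = 0.58
a = 3495 − 0.58(5250) = 450
Equilibrium: Y = 450 + 0.58Y + 327
0.42Y = 777, so Y = 777/0.42 = 1850

Y = 1850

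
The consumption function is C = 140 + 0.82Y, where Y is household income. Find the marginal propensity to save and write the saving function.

MPS = 0.18; S = -140 + 0.18Y

MPS = 1 − MPC = 1 − 0.82 = 0.18
S = Y − C = -140 + 0.18Y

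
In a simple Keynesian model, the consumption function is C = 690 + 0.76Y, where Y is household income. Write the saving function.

S = -690 + 0.24Y

S = Y − C = Y − (690 + 0.76Y) = -690 + (1 − 0.76)Y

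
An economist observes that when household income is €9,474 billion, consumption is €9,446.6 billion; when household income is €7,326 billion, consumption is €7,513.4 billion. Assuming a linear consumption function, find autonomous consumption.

MPC = ΔC/ΔY = (9446.6 − 7513.4)/(9474 − 7326) = 1933.2/2148 = 0.9
a = C − MPC·Y = 7513.4 − 0.9(7326) = 7513.4 − 6593.4 = 920

a = 920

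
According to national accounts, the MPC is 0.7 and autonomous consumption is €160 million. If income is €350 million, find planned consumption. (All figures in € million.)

C = 405

C = 160 + 0.7(350) = 160 + 245 = 405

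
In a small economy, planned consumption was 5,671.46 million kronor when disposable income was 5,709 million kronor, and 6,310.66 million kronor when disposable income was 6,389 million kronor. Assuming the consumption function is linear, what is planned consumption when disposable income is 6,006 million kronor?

C = 5950.64

MPC = (6310.66 − 5671.46)/(6389 − 5709) = 639.2/680 = 0.94
a = 5671.46 − 0.94(5709) = 5671.46 − 5366.46 = 305
C = 305 + 0.94(6006) = 305 + 5645.64 = 5950.64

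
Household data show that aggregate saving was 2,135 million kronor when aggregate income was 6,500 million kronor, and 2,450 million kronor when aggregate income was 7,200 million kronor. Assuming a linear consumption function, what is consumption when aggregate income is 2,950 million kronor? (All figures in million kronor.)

C = 2412.5

MPS = ΔS/ΔY = (2450 − 2135)/(7200 − 6500) = 315/700 = 0.45
MPC = 1 − MPS = 0.55
Autonomous saving = 2135 − 0.45(6500) = -790, so a = 790
C = 790 + 0.55(2950) = 790 + 1622.5 = 2412.5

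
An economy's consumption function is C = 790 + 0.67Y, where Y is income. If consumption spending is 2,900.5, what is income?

Y = 3150

790 + 0.67Y = 2900.5
0.67Y = 2110.5, so Y = 2110.5/0.67 = 3150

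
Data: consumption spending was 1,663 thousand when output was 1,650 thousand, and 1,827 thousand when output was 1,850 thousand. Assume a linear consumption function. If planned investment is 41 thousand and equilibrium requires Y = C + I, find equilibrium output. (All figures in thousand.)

MPC = (1827 − 1663)/(1850 − 1650) = 164/200 = 0.82
a = 1663 − 0.82(1650) = 310
Equilibrium: Y = 310 + 0.82Y + 41
0.18Y = 351, so Y = 351/0.18 = 1950

Y = 1950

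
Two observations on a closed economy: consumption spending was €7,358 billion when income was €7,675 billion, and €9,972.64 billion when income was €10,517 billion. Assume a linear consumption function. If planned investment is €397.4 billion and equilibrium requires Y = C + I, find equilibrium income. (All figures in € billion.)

Y = 8680

MPC = (9972.64 − 7358)/(10517 − 7675) = 2614.64/2842 = 0.92
a = 7358 − 0.92(7675) = 297
Equilibrium: Y = 297 + 0.92Y + 397.4
0.08Y = 694.4, so Y = 694.4/0.08 = 8680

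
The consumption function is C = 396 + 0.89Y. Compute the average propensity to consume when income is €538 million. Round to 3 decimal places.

C = 396 + 0.89(538) = 874.82
APC = C/Y = 874.82/538 = 1.626

APC = 1.626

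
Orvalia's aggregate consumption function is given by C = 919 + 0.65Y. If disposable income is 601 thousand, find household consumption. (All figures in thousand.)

C = 919 + 0.65(601) = 919 + 390.65 = 1309.65

C = 1309.65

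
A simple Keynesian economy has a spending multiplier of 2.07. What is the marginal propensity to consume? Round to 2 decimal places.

MPC = 0.52

k = 1/(1 − MPC), so 1 − MPC = 1/k = 1/2.07 = 0.4831
MPC = 1 − 0.4831 = 0.52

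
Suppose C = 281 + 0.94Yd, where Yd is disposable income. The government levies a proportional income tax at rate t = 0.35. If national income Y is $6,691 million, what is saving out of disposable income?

Yd = (1 − 0.35)(6691) = 0.65(6691) = 4349.15
C = 281 + 0.94(4349.15) = 281 + 4088.201 = 4369.201
S = Yd − C = 4349.15 − 4369.201 = -20.051

S = -20.051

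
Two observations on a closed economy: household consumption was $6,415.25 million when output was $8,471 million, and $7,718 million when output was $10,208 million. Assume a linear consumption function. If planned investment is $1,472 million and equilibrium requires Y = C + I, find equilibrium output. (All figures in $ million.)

MPC = (7718 − 6415.25)/(10208 − 8471) = 1302.75/1737 = 0.75
a = 6415.25 − 0.75(8471) = 62
Equilibrium: Y = 62 + 0.75Y + 1472
0.25Y = 1534, so Y = 1534/0.25 = 6136

Y = 6136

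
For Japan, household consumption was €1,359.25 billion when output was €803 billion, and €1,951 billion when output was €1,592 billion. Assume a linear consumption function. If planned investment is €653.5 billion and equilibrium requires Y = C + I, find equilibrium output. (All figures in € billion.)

MPC = (1951 − 1359.25)/(1592 − 803) = 591.75/789 = 0.75
a = 1359.25 − 0.75(803) = 757
Equilibrium: Y = 757 + 0.75Y + 653.5
0.25Y = 1410.5, so Y = 1410.5/0.25 = 5642

Y = 5642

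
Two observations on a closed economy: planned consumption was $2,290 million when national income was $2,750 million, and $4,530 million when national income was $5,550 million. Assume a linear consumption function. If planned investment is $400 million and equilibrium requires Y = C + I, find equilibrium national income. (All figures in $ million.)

Y = 2450

MPC = (4530 − 2290)/(5550 − 2750) = 2240/2800 = 0.8
a = 2290 − 0.8(2750) = 90
Equilibrium: Y = 90 + 0.8Y + 400
0.2Y = 490, so Y = 490/0.2 = 2450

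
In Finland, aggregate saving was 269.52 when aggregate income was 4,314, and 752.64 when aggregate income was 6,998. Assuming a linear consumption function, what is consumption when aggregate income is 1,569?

C = 1793.58

MPS = ΔS/ΔY = (752.64 − 269.52)/(6998 − 4314) = 483.12/2684 = 0.18
MPC = 1 − MPS = 0.82
Autonomous saving = 269.52 − 0.18(4314) = -507, so a = 507
C = 507 + 0.82(1569) = 507 + 1286.58 = 1793.58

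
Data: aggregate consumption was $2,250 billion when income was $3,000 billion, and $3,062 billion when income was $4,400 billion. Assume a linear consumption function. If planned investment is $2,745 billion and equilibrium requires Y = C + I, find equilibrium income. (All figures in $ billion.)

Y = 7750

MPC = (3062 − 2250)/(4400 − 3000) = 812/1400 = 0.58
a = 2250 − 0.58(3000) = 510
Equilibrium: Y = 510 + 0.58Y + 2745
0.42Y = 3255, so Y = 3255/0.42 = 7750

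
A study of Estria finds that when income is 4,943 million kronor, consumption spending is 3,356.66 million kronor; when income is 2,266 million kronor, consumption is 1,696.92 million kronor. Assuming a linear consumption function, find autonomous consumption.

MPC = ΔC/ΔY = (3356.66 − 1696.92)/(4943 − 2266) = 1659.74/2677 = 0.62
a = C − MPC·Y = 1696.92 − 0.62(2266) = 1696.92 − 1404.92 = 292

a = 292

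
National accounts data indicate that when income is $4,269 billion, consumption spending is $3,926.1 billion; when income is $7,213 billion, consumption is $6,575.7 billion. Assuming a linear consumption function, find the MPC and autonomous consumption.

MPC = ΔC/ΔY = (6575.7 − 3926.1)/(7213 − 4269) = 2649.6/2944 = 0.9
a = C − MPC·Y = 3926.1 − 0.9(4269) = 3926.1 − 3842.1 = 84

MPC = 0.9; a = 84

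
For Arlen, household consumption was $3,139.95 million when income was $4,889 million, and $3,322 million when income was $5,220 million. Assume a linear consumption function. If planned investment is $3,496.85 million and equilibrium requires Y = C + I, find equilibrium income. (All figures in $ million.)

MPC = (3322 − 3139.95)/(5220 − 4889) = 182.05/331 = 0.55
a = 3139.95 − 0.55(4889) = 451
Equilibrium: Y = 451 + 0.55Y + 3496.85
0.45Y = 3947.85, so Y = 3947.85/0.45 = 8773

Y = 8773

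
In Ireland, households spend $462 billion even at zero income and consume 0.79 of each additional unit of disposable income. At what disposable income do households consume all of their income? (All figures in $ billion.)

At break-even, C = Y: 462 + 0.79Y = Y
0.21Y = 462, so Y = 462/0.21 = 2200

Y = 2200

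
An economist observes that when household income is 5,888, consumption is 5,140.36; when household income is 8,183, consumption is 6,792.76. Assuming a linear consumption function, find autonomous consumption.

MPC = ΔC/ΔY = (6792.76 − 5140.36)/(8183 − 5888) = 1652.4/2295 = 0.72
a = C − MPC·Y = 5140.36 − 0.72(5888) = 5140.36 − 4239.36 = 901

a = 901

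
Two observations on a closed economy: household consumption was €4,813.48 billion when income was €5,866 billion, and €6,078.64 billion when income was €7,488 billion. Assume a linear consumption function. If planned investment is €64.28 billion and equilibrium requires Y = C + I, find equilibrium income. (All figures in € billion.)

MPC = (6078.64 − 4813.48)/(7488 − 5866) = 1265.16/1622 = 0.78
a = 4813.48 − 0.78(5866) = 238
Equilibrium: Y = 238 + 0.78Y + 64.28
0.22Y = 302.28, so Y = 302.28/0.22 = 1374

Y = 1374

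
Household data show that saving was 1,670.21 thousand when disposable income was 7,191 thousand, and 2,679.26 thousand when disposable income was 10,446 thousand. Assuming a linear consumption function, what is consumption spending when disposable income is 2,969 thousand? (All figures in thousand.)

MPS = ΔS/ΔY = (2679.26 − 1670.21)/(10446 − 7191) = 1009.05/3255 = 0.31
MPC = 1 − MPS = 0.69
Autonomous saving = 1670.21 − 0.31(7191) = -559, so a = 559
C = 559 + 0.69(2969) = 559 + 2048.61 = 2607.61

C = 2607.61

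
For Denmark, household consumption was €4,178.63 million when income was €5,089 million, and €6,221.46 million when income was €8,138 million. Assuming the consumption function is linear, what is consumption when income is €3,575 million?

C = 3164.25

MPC = (6221.46 − 4178.63)/(8138 − 5089) = 2042.83/3049 = 0.67
a = 4178.63 − 0.67(5089) = 4178.63 − 3409.63 = 769
C = 769 + 0.67(3575) = 769 + 2395.25 = 3164.25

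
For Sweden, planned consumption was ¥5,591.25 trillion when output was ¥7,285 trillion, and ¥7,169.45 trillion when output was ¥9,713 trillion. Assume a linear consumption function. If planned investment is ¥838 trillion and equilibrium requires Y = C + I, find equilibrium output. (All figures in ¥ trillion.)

MPC = (7169.45 − 5591.25)/(9713 − 7285) = 1578.2/2428 = 0.65
a = 5591.25 − 0.65(7285) = 856
Equilibrium: Y = 856 + 0.65Y + 838
0.35Y = 1694, so Y = 1694/0.35 = 4840

Y = 4840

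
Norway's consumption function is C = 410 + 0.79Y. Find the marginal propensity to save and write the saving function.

MPS = 1 − MPC = 1 − 0.79 = 0.21
S = Y − C = -410 + 0.21Y

MPS = 0.21; S = -410 + 0.21Y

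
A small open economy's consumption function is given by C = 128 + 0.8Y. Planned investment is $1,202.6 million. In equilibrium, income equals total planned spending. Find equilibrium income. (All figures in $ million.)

Y = C + I = 128 + 0.8Y + 1202.6
Y − 0.8Y = 1330.6
0.2Y = 1330.6, so Y = 1330.6/0.2 = 6653

Y = 6653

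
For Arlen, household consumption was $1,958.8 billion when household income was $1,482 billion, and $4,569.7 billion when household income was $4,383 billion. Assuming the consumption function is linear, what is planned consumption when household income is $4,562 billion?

MPC = (4569.7 − 1958.8)/(4383 − 1482) = 2610.9/2901 = 0.9
a = 1958.8 − 0.9(1482) = 1958.8 − 1333.8 = 625
C = 625 + 0.9(4562) = 625 + 4105.8 = 4730.8

C = 4730.8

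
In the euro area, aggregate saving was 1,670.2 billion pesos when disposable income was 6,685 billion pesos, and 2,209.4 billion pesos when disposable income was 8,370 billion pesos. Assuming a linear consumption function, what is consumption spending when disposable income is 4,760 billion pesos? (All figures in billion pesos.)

C = 3705.8

MPS = ΔS/ΔY = (2209.4 − 1670.2)/(8370 − 6685) = 539.2/1685 = 0.32
MPC = 1 − MPS = 0.68
Autonomous saving = 1670.2 − 0.32(6685) = -469, so a = 469
C = 469 + 0.68(4760) = 469 + 3236.8 = 3705.8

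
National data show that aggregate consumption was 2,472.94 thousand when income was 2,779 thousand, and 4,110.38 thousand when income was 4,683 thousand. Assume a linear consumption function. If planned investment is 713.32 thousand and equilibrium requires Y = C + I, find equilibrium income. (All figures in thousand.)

MPC = (4110.38 − 2472.94)/(4683 − 2779) = 1637.44/1904 = 0.86
a = 2472.94 − 0.86(2779) = 83
Equilibrium: Y = 83 + 0.86Y + 713.32
0.14Y = 796.32, so Y = 796.32/0.14 = 5688

Y = 5688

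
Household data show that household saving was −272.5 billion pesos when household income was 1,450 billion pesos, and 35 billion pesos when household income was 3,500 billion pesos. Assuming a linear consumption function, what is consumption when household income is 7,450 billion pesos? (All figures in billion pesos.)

C = 6822.5

MPS = ΔS/ΔY = (35 − (-272.5))/(3500 − 1450) = 307.5/2050 = 0.15
MPC = 1 − MPS = 0.85
Autonomous saving = -272.5 − 0.15(1450) = -490, so a = 490
C = 490 + 0.85(7450) = 490 + 6332.5 = 6822.5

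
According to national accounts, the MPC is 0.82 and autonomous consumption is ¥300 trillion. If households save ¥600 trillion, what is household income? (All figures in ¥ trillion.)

Y = 5000

S = Y − C = -300 + 0.18Y
-300 + 0.18Y = 600, so 0.18Y = 900 and Y = 5000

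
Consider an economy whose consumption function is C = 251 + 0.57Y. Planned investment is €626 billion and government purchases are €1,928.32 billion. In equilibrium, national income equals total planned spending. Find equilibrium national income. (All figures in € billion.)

Y = 6524

Y = C + I + G = 251 + 0.57Y + 626 + 1928.32
Y − 0.57Y = 2805.32
0.43Y = 2805.32, so Y = 2805.32/0.43 = 6524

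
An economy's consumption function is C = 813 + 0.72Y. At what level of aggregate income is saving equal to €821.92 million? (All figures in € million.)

S = Y − C = -813 + 0.28Y
-813 + 0.28Y = 821.92, so 0.28Y = 1634.92 and Y = 5839

Y = 5839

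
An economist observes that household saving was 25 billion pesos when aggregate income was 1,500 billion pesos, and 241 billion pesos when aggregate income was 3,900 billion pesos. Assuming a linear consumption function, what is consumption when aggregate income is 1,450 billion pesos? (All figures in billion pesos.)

MPS = ΔS/ΔY = (241 − 25)/(3900 − 1500) = 216/2400 = 0.09
MPC = 1 − MPS = 0.91
Autonomous saving = 25 − 0.09(1500) = -110, so a = 110
C = 110 + 0.91(1450) = 110 + 1319.5 = 1429.5

C = 1429.5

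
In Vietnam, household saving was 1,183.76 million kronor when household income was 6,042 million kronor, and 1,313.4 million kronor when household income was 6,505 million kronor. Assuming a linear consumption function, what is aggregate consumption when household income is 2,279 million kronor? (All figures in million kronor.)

MPS = ΔS/ΔY = (1313.4 − 1183.76)/(6505 − 6042) = 129.64/463 = 0.28
MPC = 1 − MPS = 0.72
Autonomous saving = 1183.76 − 0.28(6042) = -508, so a = 508
C = 508 + 0.72(2279) = 508 + 1640.88 = 2148.88

C = 2148.88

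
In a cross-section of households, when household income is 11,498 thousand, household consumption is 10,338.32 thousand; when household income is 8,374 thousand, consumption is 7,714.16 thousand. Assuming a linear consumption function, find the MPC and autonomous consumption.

MPC = 0.84; a = 680

MPC = ΔC/ΔY = (10338.32 − 7714.16)/(11498 − 8374) = 2624.16/3124 = 0.84
a = C − MPC·Y = 7714.16 − 0.84(8374) = 7714.16 − 7034.16 = 680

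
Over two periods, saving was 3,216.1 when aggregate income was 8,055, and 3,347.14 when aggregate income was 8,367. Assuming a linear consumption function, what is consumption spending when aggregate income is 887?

C = 681.46

MPS = ΔS/ΔY = (3347.14 − 3216.1)/(8367 − 8055) = 131.04/312 = 0.42
MPC = 1 − MPS = 0.58
Autonomous saving = 3216.1 − 0.42(8055) = -167, so a = 167
C = 167 + 0.58(887) = 167 + 514.46 = 681.46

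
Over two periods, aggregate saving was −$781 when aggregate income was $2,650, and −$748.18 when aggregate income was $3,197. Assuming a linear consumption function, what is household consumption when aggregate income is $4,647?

C = 5308.18

MPS = ΔS/ΔY = (-748.18 − (-781))/(3197 − 2650) = 32.82/547 = 0.06
MPC = 1 − MPS = 0.94
Autonomous saving = -781 − 0.06(2650) = -940, so a = 940
C = 940 + 0.94(4647) = 940 + 4368.18 = 5308.18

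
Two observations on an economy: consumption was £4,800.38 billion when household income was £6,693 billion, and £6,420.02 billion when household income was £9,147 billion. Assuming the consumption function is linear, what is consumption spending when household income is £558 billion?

C = 751.28

MPC = (6420.02 − 4800.38)/(9147 − 6693) = 1619.64/2454 = 0.66
a = 4800.38 − 0.66(6693) = 4800.38 − 4417.38 = 383
C = 383 + 0.66(558) = 383 + 368.28 = 751.28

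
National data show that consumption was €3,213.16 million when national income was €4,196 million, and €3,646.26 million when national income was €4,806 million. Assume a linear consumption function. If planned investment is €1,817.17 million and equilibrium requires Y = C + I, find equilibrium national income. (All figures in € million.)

MPC = (3646.26 − 3213.16)/(4806 − 4196) = 433.1/610 = 0.71
a = 3213.16 − 0.71(4196) = 234
Equilibrium: Y = 234 + 0.71Y + 1817.17
0.29Y = 2051.17, so Y = 2051.17/0.29 = 7073

Y = 7073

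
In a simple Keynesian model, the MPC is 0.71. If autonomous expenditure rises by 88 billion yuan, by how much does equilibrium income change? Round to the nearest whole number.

The multiplier is 1/(1 − MPC) = 1/0.29.
ΔY = 88/0.29 = 303.45 ≈ 303

ΔY ≈ 303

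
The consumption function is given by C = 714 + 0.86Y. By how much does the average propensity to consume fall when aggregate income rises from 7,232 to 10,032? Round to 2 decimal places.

ΔAPC = 0.03

At Y = 7232: C = 714 + 0.86(7232) = 6933.52, APC = 6933.52/7232 = 0.959
At Y = 10032: C = 9341.52, APC = 9341.52/10032 = 0.931
Fall in APC = 0.959 − 0.931 = 0.028 ≈ 0.03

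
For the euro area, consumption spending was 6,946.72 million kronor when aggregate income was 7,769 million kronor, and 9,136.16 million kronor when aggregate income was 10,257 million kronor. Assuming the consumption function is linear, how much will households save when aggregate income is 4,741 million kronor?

MPC = (9136.16 − 6946.72)/(10257 − 7769) = 2189.44/2488 = 0.88
a = 6946.72 − 0.88(7769) = 6946.72 − 6836.72 = 110
C = 110 + 0.88(4741) = 4282.08
S = 4741 − 4282.08 = 458.92

S = 458.92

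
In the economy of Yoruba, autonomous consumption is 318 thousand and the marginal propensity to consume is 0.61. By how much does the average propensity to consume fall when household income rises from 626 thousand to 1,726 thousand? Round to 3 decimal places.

ΔAPC = 0.324

At Y = 626: C = 318 + 0.61(626) = 699.86, APC = 699.86/626 = 1.1180
At Y = 1726: C = 1370.86, APC = 1370.86/1726 = 0.7942
Fall in APC = 1.1180 − 0.7942 = 0.3238 ≈ 0.324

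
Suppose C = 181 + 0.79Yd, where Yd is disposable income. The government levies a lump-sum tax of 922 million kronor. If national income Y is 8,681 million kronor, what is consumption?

Yd = Y − T = 8681 − 922 = 7759
C = 181 + 0.79(7759) = 181 + 6129.61 = 6310.61

C = 6310.61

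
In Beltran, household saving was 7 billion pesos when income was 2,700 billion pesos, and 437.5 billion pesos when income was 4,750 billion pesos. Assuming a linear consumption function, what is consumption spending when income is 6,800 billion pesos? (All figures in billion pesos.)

MPS = ΔS/ΔY = (437.5 − 7)/(4750 − 2700) = 430.5/2050 = 0.21
MPC = 1 − MPS = 0.79
Autonomous saving = 7 − 0.21(2700) = -560, so a = 560
C = 560 + 0.79(6800) = 560 + 5372 = 5932

C = 5932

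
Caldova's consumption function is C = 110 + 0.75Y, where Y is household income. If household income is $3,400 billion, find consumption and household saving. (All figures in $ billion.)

C = 110 + 0.75(3400) = 110 + 2550 = 2660
S = Y − C = 3400 − 2660 = 740

C = 2660; S = 740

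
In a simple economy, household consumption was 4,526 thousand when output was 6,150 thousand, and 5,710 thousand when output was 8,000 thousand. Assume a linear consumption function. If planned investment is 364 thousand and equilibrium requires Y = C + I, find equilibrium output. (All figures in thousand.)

MPC = (5710 − 4526)/(8000 − 6150) = 1184/1850 = 0.64
a = 4526 − 0.64(6150) = 590
Equilibrium: Y = 590 + 0.64Y + 364
0.36Y = 954, so Y = 954/0.36 = 2650

Y = 2650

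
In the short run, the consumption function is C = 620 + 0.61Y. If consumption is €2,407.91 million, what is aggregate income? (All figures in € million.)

Y = 2931

620 + 0.61Y = 2407.91
0.61Y = 1787.91, so Y = 1787.91/0.61 = 2931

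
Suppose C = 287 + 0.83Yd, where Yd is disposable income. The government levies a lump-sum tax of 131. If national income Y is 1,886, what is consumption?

Yd = Y − T = 1886 − 131 = 1755
C = 287 + 0.83(1755) = 287 + 1456.65 = 1743.65

C = 1743.65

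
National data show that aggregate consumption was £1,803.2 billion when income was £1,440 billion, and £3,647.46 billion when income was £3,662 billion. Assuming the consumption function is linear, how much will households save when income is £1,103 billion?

MPC = (3647.46 − 1803.2)/(3662 − 1440) = 1844.26/2222 = 0.83
a = 1803.2 − 0.83(1440) = 1803.2 − 1195.2 = 608
C = 608 + 0.83(1103) = 1523.49
S = 1103 − 1523.49 = -420.49

S = -420.49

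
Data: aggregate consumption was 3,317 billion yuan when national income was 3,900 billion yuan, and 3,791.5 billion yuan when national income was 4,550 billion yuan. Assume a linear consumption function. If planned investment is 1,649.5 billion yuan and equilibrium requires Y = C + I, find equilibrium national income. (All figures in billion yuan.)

MPC = (3791.5 − 3317)/(4550 − 3900) = 474.5/650 = 0.73
a = 3317 − 0.73(3900) = 470
Equilibrium: Y = 470 + 0.73Y + 1649.5
0.27Y = 2119.5, so Y = 2119.5/0.27 = 7850

Y = 7850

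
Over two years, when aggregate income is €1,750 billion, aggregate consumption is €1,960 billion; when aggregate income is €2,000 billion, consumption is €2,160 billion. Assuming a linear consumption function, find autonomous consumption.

a = 560

MPC = ΔC/ΔY = (2160 − 1960)/(2000 − 1750) = 200/250 = 0.8
a = C − MPC·Y = 1960 − 0.8(1750) = 1960 − 1400 = 560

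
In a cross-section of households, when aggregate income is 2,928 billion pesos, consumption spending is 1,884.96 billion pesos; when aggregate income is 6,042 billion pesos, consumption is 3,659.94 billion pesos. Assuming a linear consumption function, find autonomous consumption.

a = 216

MPC = ΔC/ΔY = (3659.94 − 1884.96)/(6042 − 2928) = 1774.98/3114 = 0.57
a = C − MPC·Y = 1884.96 − 0.57(2928) = 1884.96 − 1668.96 = 216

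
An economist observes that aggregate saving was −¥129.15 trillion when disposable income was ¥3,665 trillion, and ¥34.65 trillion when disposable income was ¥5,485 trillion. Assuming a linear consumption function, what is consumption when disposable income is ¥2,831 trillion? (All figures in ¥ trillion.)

C = 3035.21

MPS = ΔS/ΔY = (34.65 − (-129.15))/(5485 − 3665) = 163.8/1820 = 0.09
MPC = 1 − MPS = 0.91
Autonomous saving = -129.15 − 0.09(3665) = -459, so a = 459
C = 459 + 0.91(2831) = 459 + 2576.21 = 3035.21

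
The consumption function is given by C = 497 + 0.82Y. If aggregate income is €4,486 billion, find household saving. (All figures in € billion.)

S = 310.48

C = 497 + 0.82(4486) = 497 + 3678.52 = 4175.52
S = Y − C = 4486 − 4175.52 = 310.48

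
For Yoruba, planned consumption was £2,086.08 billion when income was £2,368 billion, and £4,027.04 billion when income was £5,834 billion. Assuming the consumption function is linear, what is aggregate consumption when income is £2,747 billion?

MPC = (4027.04 − 2086.08)/(5834 − 2368) = 1940.96/3466 = 0.56
a = 2086.08 − 0.56(2368) = 2086.08 − 1326.08 = 760
C = 760 + 0.56(2747) = 760 + 1538.32 = 2298.32

C = 2298.32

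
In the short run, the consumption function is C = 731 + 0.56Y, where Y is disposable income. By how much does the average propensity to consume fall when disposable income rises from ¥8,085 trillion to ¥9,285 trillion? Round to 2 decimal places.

ΔAPC = 0.01

At Y = 8085: C = 731 + 0.56(8085) = 5258.6, APC = 5258.6/8085 = 0.650
At Y = 9285: C = 5930.6, APC = 5930.6/9285 = 0.639
Fall in APC = 0.650 − 0.639 = 0.011 ≈ 0.01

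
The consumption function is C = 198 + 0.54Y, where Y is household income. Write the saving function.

S = -198 + 0.46Y

S = Y − C = Y − (198 + 0.54Y) = -198 + (1 − 0.54)Y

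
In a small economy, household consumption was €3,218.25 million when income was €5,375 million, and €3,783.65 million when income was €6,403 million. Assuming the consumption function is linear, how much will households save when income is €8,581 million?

S = 3599.45

MPC = (3783.65 − 3218.25)/(6403 − 5375) = 565.4/1028 = 0.55
a = 3218.25 − 0.55(5375) = 3218.25 − 2956.25 = 262
C = 262 + 0.55(8581) = 4981.55
S = 8581 − 4981.55 = 3599.45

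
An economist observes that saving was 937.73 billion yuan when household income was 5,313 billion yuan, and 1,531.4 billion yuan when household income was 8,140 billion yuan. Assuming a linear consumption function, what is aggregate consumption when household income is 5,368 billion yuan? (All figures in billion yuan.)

MPS = ΔS/ΔY = (1531.4 − 937.73)/(8140 − 5313) = 593.67/2827 = 0.21
MPC = 1 − MPS = 0.79
Autonomous saving = 937.73 − 0.21(5313) = -178, so a = 178
C = 178 + 0.79(5368) = 178 + 4240.72 = 4418.72

C = 4418.72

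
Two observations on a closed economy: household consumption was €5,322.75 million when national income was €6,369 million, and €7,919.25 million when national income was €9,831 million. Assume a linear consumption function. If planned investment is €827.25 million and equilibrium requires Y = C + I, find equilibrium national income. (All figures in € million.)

MPC = (7919.25 − 5322.75)/(9831 − 6369) = 2596.5/3462 = 0.75
a = 5322.75 − 0.75(6369) = 546
Equilibrium: Y = 546 + 0.75Y + 827.25
0.25Y = 1373.25, so Y = 1373.25/0.25 = 5493

Y = 5493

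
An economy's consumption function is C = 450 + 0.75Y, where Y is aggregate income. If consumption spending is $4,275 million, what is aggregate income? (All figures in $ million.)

450 + 0.75Y = 4275
0.75Y = 3825, so Y = 3825/0.75 = 5100

Y = 5100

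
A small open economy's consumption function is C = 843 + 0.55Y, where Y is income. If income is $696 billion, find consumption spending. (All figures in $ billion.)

C = 1225.8

C = 843 + 0.55(696) = 843 + 382.8 = 1225.8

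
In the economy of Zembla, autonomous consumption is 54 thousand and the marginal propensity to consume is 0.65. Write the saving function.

S = -54 + 0.35Y

S = Y − C = Y − (54 + 0.65Y) = -54 + (1 − 0.65)Y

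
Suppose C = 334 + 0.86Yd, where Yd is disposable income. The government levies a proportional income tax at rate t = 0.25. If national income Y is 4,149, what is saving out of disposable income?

S = 101.645

Yd = (1 − 0.25)(4149) = 0.75(4149) = 3111.75
C = 334 + 0.86(3111.75) = 334 + 2676.105 = 3010.105
S = Yd − C = 3111.75 − 3010.105 = 101.645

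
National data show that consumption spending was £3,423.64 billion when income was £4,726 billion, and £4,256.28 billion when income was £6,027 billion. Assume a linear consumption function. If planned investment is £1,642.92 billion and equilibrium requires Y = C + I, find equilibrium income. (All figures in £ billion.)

MPC = (4256.28 − 3423.64)/(6027 − 4726) = 832.64/1301 = 0.64
a = 3423.64 − 0.64(4726) = 399
Equilibrium: Y = 399 + 0.64Y + 1642.92
0.36Y = 2041.92, so Y = 2041.92/0.36 = 5672

Y = 5672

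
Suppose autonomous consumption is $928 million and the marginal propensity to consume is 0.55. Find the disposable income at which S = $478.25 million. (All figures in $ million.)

Y = 3125

S = Y − C = -928 + 0.45Y
-928 + 0.45Y = 478.25, so 0.45Y = 1406.25 and Y = 3125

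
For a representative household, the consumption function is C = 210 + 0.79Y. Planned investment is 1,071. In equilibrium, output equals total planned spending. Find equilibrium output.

Y = C + I = 210 + 0.79Y + 1071
Y − 0.79Y = 1281
0.21Y = 1281, so Y = 1281/0.21 = 6100

Y = 6100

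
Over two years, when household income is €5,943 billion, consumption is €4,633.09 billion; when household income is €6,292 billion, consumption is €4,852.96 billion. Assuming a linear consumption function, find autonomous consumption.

a = 889

MPC = ΔC/ΔY = (4852.96 − 4633.09)/(6292 − 5943) = 219.87/349 = 0.63
a = C − MPC·Y = 4633.09 − 0.63(5943) = 4633.09 − 3744.09 = 889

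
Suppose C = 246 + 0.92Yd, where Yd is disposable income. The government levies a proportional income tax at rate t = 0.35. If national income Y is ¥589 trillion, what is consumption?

C = 598.222

Yd = (1 − 0.35)(589) = 0.65(589) = 382.85
C = 246 + 0.92(382.85) = 246 + 352.222 = 598.222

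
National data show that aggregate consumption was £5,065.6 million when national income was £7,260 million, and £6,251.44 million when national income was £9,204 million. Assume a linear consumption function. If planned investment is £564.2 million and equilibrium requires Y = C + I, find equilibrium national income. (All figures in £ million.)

MPC = (6251.44 − 5065.6)/(9204 − 7260) = 1185.84/1944 = 0.61
a = 5065.6 − 0.61(7260) = 637
Equilibrium: Y = 637 + 0.61Y + 564.2
0.39Y = 1201.2, so Y = 1201.2/0.39 = 3080

Y = 3080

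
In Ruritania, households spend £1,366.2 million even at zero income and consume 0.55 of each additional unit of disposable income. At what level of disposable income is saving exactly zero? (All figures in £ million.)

Y = 3036

At break-even, C = Y: 1366.2 + 0.55Y = Y
0.45Y = 1366.2, so Y = 1366.2/0.45 = 3036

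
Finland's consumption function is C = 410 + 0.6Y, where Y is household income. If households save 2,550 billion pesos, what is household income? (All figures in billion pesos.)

S = Y − C = -410 + 0.4Y
-410 + 0.4Y = 2550, so 0.4Y = 2960 and Y = 7400

Y = 7400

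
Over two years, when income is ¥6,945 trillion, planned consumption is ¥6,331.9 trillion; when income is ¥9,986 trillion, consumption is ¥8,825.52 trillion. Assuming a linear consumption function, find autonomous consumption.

a = 637

MPC = ΔC/ΔY = (8825.52 − 6331.9)/(9986 − 6945) = 2493.62/3041 = 0.82
a = C − MPC·Y = 6331.9 − 0.82(6945) = 6331.9 − 5694.9 = 637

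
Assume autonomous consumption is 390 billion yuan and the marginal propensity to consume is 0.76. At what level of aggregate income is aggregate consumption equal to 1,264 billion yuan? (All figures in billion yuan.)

390 + 0.76Y = 1264
0.76Y = 874, so Y = 874/0.76 = 1150

Y = 1150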